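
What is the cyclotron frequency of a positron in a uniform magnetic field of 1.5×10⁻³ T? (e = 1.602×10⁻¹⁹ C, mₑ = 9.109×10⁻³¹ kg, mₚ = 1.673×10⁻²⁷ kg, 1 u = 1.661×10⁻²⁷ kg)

f ≈ 4.2×10⁷ Hz

f = |q|B/(2πm).
f = (1.602×10⁻¹⁹)(1.5×10⁻³)/(2π·9.109×10⁻³¹) ≈ 4.2×10⁷ Hz.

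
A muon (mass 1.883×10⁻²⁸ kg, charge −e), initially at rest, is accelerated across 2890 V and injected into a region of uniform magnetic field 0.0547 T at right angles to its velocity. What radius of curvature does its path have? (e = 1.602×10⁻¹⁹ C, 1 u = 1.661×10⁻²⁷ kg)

r ≈ 0.0477 m

Acceleration: |q|V = ½mv² ⇒ v = √(2|q|V/m) = √(2·1.602×10⁻¹⁹·2890/1.883×10⁻²⁸) ≈ 2.218×10⁶ m/s.
In the field: r = mv/(|q|B) = (1.883×10⁻²⁸)(2.218×10⁶)/((1.602×10⁻¹⁹)(0.0547)) ≈ 0.0477 m.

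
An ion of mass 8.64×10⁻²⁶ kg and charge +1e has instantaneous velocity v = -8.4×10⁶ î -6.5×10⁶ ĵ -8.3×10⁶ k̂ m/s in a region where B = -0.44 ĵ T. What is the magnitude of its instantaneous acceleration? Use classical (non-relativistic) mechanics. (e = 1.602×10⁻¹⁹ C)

v×B = (-3.65×10⁶, 0, 3.70×10⁶) N/C.
F = q v×B = (1.602×10⁻¹⁹ C)·(-3.65×10⁶, 0, 3.70×10⁶) = (-5.85×10⁻¹³, 0, 5.92×10⁻¹³) N.
|a| = |F|/m = 8.324×10⁻¹³/8.64×10⁻²⁶ ≈ 9.63×10¹² m/s².

|a| ≈ 9.63×10¹² m/s²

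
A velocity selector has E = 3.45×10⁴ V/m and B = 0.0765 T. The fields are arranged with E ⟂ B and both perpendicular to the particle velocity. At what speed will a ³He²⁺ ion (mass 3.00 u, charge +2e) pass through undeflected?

For undeflected motion the electric and magnetic forces balance: qE = qvB.
v = E/B = 3.45×10⁴/0.0765 = 4.51×10⁵ m/s.
The result is independent of the particle's charge and mass.

v = 4.51×10⁵ m/s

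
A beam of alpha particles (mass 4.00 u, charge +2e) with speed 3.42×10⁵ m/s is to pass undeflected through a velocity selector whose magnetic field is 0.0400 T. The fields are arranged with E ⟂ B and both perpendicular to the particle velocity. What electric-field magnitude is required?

E = 1.37×10⁴ V/m

For straight-line motion qE = qvB, so E = vB.
E = 3.42×10⁵ × 0.0400 = 1.37×10⁴ V/m.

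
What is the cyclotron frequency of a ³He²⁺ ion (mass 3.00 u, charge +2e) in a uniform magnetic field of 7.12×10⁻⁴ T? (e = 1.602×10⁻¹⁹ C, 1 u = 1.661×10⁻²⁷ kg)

f = |q|B/(2πm).
f = (3.204×10⁻¹⁹)(7.12×10⁻⁴)/(2π·4.983×10⁻²⁷) ≈ 7290 Hz.

f ≈ 7290 Hz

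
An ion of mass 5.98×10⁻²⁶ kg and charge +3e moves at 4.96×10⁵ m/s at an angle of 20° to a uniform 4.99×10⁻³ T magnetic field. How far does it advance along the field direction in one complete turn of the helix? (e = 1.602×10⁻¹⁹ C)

v∥ = v cosθ = 4.96×10⁵·cos20° ≈ 4.661×10⁵ m/s.
T = 2πm/(|q|B) = 2π(5.98×10⁻²⁶)/((4.806×10⁻¹⁹)(4.99×10⁻³)) ≈ 1.567×10⁻⁴ s.
pitch = v∥ T = (4.661×10⁵)(1.567×10⁻⁴) ≈ 73.0 m.

p ≈ 73.0 m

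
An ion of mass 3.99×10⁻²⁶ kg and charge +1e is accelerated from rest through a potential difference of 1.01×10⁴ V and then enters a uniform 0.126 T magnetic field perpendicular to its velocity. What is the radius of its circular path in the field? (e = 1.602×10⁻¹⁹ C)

r ≈ 0.563 m

Acceleration: |q|V = ½mv² ⇒ v = √(2|q|V/m) = √(2·1.602×10⁻¹⁹·1.01×10⁴/3.99×10⁻²⁶) ≈ 2.848×10⁵ m/s.
In the field: r = mv/(|q|B) = (3.99×10⁻²⁶)(2.848×10⁵)/((1.602×10⁻¹⁹)(0.126)) ≈ 0.563 m.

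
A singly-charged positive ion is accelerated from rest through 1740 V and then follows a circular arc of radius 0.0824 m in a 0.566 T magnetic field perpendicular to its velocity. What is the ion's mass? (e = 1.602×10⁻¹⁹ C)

m ≈ 1.00×10⁻²⁵ kg

Combine |q|V = ½mv² and r = mv/(|q|B): eliminate v to get m = qB²r²/(2V).
m = (1.602×10⁻¹⁹)(0.566)²(0.0824)²/(2·1740) ≈ 1.00×10⁻²⁵ kg.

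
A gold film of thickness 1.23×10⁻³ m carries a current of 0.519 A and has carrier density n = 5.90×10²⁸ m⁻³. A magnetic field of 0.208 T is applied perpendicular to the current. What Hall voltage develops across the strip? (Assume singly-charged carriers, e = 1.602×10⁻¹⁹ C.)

V_H = IB/(n e t).
V_H = (0.519)(0.208)/((5.90×10²⁸)(1.602×10⁻¹⁹)(1.23×10⁻³)) ≈ 9.29×10⁻⁹ V.

V_H ≈ 9.29×10⁻⁹ V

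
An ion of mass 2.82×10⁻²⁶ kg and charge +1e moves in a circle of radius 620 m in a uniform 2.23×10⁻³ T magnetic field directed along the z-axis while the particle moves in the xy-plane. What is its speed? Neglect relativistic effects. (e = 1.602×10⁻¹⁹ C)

From |q|vB = mv²/r, v = |q|Br/m.
v = (1.602×10⁻¹⁹)(2.23×10⁻³)(620)/2.82×10⁻²⁶ ≈ 7.85×10⁶ m/s.

v ≈ 7.85×10⁶ m/s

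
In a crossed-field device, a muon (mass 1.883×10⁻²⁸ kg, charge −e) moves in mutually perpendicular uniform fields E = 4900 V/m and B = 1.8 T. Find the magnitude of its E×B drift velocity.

The E×B drift speed is v_d = E/B.
v_d = 4900/1.8 = 2700 m/s.

v_d ≈ 2700 m/s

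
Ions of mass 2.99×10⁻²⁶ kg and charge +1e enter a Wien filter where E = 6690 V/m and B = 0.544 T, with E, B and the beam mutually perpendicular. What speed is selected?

For undeflected motion the electric and magnetic forces balance: qE = qvB.
v = E/B = 6690/0.544 = 1.23×10⁴ m/s.

v = 1.23×10⁴ m/s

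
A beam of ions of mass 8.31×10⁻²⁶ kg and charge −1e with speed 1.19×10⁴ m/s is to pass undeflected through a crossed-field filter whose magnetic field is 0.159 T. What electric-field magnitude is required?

For straight-line motion qE = qvB, so E = vB.
E = 1.19×10⁴ × 0.159 = 1890 V/m.

E = 1890 V/m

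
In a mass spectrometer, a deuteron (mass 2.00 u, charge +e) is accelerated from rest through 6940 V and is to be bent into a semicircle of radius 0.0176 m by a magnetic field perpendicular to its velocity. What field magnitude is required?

B ≈ 0.964 T

v = √(2|q|V/m) = √(2·1.602×10⁻¹⁹·6940/3.322×10⁻²⁷) ≈ 8.181×10⁵ m/s.
B = mv/(|q|r) = (3.322×10⁻²⁷)(8.181×10⁵)/((1.602×10⁻¹⁹)(0.0176)) ≈ 0.964 T.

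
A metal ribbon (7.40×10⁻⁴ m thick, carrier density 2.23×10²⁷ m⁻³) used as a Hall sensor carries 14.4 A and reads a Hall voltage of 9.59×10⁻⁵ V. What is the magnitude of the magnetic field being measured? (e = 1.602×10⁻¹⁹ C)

B ≈ 1.76 T

From V_H = IB/(n e t), B = V_H n e t / I.
B = (9.59×10⁻⁵)(2.23×10²⁷)(1.602×10⁻¹⁹)(7.40×10⁻⁴)/14.4 ≈ 1.76 T.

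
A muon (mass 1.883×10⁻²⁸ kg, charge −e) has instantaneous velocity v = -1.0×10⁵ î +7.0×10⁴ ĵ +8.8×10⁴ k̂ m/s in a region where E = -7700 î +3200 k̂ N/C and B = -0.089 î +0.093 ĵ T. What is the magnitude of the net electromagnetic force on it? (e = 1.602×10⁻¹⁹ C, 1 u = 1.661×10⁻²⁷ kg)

|F| ≈ 2.84×10⁻¹⁵ N

v×B = (-8180, -7830, -3070) N/C.
E + v×B = (-1.59×10⁴, -7830, 130) N/C.
F = q(E + v×B) = (−1.602×10⁻¹⁹ C)·(-1.59×10⁴, -7830, 130) = (2.54×10⁻¹⁵, 1.25×10⁻¹⁵, -2.08×10⁻¹⁷) N.
|F| = 2.84×10⁻¹⁵ N.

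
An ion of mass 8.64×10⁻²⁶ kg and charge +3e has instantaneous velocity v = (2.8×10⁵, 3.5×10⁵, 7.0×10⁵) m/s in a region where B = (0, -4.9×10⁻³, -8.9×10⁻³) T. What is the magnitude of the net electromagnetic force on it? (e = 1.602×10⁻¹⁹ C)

|F| ≈ 1.38×10⁻¹⁵ N

v×B = (315, 2490, -1370) N/C.
F = q v×B = (4.806×10⁻¹⁹ C)·(315, 2490, -1370) = (1.51×10⁻¹⁶, 1.20×10⁻¹⁵, -6.59×10⁻¹⁶) N.
|F| = 1.38×10⁻¹⁵ N.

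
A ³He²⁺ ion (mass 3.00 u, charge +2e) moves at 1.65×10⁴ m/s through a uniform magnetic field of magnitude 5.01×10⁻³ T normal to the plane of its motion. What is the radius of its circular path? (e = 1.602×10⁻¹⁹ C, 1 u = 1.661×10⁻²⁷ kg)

r ≈ 0.0512 m

The magnetic force provides the centripetal force: |q|vB = mv²/r.
r = mv/(|q|B) = (4.983×10⁻²⁷)(1.65×10⁴)/((3.204×10⁻¹⁹)(5.01×10⁻³)) ≈ 0.0512 m.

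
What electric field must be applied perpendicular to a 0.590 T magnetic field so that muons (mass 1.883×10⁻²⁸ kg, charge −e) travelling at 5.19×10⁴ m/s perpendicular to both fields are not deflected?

For straight-line motion qE = qvB, so E = vB.
E = 5.19×10⁴ × 0.590 = 3.06×10⁴ V/m.

E = 3.06×10⁴ V/m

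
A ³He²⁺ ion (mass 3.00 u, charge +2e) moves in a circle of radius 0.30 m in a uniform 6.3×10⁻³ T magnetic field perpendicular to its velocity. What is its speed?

From |q|vB = mv²/r, v = |q|Br/m.
v = (3.204×10⁻¹⁹)(6.3×10⁻³)(0.30)/4.983×10⁻²⁷ ≈ 1.2×10⁵ m/s.

v ≈ 1.2×10⁵ m/s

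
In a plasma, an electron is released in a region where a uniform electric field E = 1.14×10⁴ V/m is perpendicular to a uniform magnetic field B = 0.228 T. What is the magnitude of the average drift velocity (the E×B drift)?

The E×B drift speed is v_d = E/B.
v_d = 1.14×10⁴/0.228 = 5.00×10⁴ m/s.

v_d ≈ 5.00×10⁴ m/s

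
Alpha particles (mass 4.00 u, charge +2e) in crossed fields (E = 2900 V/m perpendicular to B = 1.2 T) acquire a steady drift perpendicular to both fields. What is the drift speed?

The steady drift has the magnetic force balancing the electric force, so v_d = E/B.
v_d = 2900/1.2 = 2400 m/s.

v_d ≈ 2400 m/s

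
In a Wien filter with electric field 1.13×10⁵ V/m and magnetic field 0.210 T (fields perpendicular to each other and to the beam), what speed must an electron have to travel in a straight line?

v = 5.38×10⁵ m/s

Zero net Lorentz force requires |qE| = |q v×B|, i.e. E = vB.
v = E/B = 1.13×10⁵/0.210 = 5.38×10⁵ m/s.
The result is independent of the particle's charge and mass.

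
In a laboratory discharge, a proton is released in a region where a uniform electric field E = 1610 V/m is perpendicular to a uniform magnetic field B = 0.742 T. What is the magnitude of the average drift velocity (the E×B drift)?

v_d ≈ 2170 m/s

The E×B drift speed is v_d = E/B.
v_d = 1610/0.742 = 2170 m/s.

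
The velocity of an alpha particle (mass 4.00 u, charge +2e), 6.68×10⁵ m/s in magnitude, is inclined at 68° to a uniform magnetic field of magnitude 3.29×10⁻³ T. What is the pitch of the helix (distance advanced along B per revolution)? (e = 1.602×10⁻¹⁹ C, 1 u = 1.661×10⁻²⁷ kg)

p ≈ 9.91 m

v∥ = v cosθ = 6.68×10⁵·cos68° ≈ 2.502×10⁵ m/s.
T = 2πm/(|q|B) = 2π(6.644×10⁻²⁷)/((3.204×10⁻¹⁹)(3.29×10⁻³)) ≈ 3.960×10⁻⁵ s.
pitch = v∥ T = (2.502×10⁵)(3.960×10⁻⁵) ≈ 9.91 m.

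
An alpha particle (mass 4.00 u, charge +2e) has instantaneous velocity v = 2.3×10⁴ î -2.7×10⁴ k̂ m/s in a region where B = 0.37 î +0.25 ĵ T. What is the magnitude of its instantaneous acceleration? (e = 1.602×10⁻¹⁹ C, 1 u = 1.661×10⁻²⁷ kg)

|a| ≈ 6.44×10¹¹ m/s²

v×B = (6750, -9990, 5750) N/C.
F = q v×B = (3.204×10⁻¹⁹ C)·(6750, -9990, 5750) = (2.16×10⁻¹⁵, -3.20×10⁻¹⁵, 1.84×10⁻¹⁵) N.
|a| = |F|/m = 4.280×10⁻¹⁵/6.644×10⁻²⁷ ≈ 6.44×10¹¹ m/s².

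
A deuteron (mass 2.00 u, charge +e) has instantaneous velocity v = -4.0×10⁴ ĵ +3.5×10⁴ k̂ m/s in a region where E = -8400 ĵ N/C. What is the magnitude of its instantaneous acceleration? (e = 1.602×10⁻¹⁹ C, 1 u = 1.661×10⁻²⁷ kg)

Only an electric field acts, so F = qE = (1.602×10⁻¹⁹ C)·(0, -8400, 0) = (0, -1.35×10⁻¹⁵, 0) N.
|a| = |F|/m = 1.346×10⁻¹⁵/3.322×10⁻²⁷ ≈ 4.05×10¹¹ m/s².

|a| ≈ 4.05×10¹¹ m/s²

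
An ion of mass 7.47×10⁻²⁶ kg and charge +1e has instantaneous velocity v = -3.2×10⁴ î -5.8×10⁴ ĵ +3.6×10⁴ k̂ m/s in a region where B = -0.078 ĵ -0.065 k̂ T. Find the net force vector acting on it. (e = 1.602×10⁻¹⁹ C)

F ≈ (1.05×10⁻¹⁵, -3.33×10⁻¹⁶, 4.00×10⁻¹⁶) N

v×B = (6580, -2080, 2500) N/C.
F = q v×B = (1.602×10⁻¹⁹ C)·(6580, -2080, 2500) = (1.05×10⁻¹⁵, -3.33×10⁻¹⁶, 4.00×10⁻¹⁶) N.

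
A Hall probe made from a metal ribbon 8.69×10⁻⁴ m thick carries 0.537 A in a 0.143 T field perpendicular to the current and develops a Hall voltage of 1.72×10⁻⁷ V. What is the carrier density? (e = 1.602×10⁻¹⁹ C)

n ≈ 3.21×10²⁷ m⁻³

From V_H = IB/(n e t), n = IB/(V_H e t).
n = (0.537)(0.143)/((1.72×10⁻⁷)(1.602×10⁻¹⁹)(8.69×10⁻⁴)) ≈ 3.21×10²⁷ m⁻³.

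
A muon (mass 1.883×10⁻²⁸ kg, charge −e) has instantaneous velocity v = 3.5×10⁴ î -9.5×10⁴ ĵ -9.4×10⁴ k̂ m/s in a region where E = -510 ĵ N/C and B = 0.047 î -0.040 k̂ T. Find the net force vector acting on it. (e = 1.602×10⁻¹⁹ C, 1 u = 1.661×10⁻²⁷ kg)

v×B = (3800, -3020, 4460) N/C.
E + v×B = (3800, -3530, 4460) N/C.
F = q(E + v×B) = (−1.602×10⁻¹⁹ C)·(3800, -3530, 4460) = (-6.09×10⁻¹⁶, 5.65×10⁻¹⁶, -7.15×10⁻¹⁶) N.

F ≈ (-6.09×10⁻¹⁶, 5.65×10⁻¹⁶, -7.15×10⁻¹⁶) N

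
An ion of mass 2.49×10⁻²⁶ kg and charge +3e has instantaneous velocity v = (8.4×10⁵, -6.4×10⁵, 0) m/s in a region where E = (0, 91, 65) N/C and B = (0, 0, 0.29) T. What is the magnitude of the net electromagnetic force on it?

|F| ≈ 1.47×10⁻¹³ N

v×B = (-1.86×10⁵, -2.44×10⁵, 0) N/C.
E + v×B = (-1.86×10⁵, -2.44×10⁵, 65.0) N/C.
F = q(E + v×B) = (4.806×10⁻¹⁹ C)·(-1.86×10⁵, -2.44×10⁵, 65.0) = (-8.92×10⁻¹⁴, -1.17×10⁻¹³, 3.12×10⁻¹⁷) N.
|F| = 1.47×10⁻¹³ N.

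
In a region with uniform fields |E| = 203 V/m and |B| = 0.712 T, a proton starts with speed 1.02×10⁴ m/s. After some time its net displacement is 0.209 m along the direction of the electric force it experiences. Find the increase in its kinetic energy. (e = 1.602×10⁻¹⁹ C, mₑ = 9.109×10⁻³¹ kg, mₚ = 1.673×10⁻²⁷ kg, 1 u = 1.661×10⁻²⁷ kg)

ΔKE ≈ 6.80×10⁻¹⁸ J

The magnetic force is always ⟂ v and does no work; only the electric force changes KE.
ΔKE = F_E · d = |q|E d = (1.602×10⁻¹⁹)(203)(0.209) ≈ 6.80×10⁻¹⁸ J.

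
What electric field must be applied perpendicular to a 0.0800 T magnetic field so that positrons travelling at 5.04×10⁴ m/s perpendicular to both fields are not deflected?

For straight-line motion qE = qvB, so E = vB.
E = 5.04×10⁴ × 0.0800 = 4030 V/m.

E = 4030 V/m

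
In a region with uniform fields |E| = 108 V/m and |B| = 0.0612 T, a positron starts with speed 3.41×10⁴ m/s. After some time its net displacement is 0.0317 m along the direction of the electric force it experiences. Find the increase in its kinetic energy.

The magnetic force is always ⟂ v and does no work; only the electric force changes KE.
ΔKE = F_E · d = |q|E d = (1.602×10⁻¹⁹)(108)(0.0317) ≈ 5.48×10⁻¹⁹ J.

ΔKE ≈ 5.48×10⁻¹⁹ J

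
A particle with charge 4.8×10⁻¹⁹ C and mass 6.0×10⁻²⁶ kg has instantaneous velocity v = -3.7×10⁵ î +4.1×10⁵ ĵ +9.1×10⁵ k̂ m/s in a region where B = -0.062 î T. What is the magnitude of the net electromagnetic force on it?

v×B = (0, -5.64×10⁴, 2.54×10⁴) N/C.
F = q v×B = (4.8×10⁻¹⁹ C)·(0, -5.64×10⁴, 2.54×10⁴) = (0, -2.71×10⁻¹⁴, 1.22×10⁻¹⁴) N.
|F| = 2.97×10⁻¹⁴ N.

|F| ≈ 2.97×10⁻¹⁴ N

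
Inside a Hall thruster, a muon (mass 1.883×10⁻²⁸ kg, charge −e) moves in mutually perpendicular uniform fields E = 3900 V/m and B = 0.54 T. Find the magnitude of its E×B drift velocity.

v_d ≈ 7200 m/s

In crossed fields the guiding centre drifts at v_d = |E×B|/B² = E/B, independent of charge and mass.
v_d = 3900/0.54 = 7200 m/s.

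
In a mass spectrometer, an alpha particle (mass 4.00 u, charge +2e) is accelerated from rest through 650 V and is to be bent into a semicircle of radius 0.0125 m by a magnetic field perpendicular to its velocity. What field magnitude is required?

v = √(2|q|V/m) = √(2·3.204×10⁻¹⁹·650/6.644×10⁻²⁷) ≈ 2.504×10⁵ m/s.
B = mv/(|q|r) = (6.644×10⁻²⁷)(2.504×10⁵)/((3.204×10⁻¹⁹)(0.0125)) ≈ 0.415 T.

B ≈ 0.415 T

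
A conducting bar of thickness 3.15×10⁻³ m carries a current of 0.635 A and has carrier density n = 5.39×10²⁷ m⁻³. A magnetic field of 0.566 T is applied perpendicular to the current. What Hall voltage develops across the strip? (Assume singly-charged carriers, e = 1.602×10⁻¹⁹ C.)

V_H = IB/(n e t).
V_H = (0.635)(0.566)/((5.39×10²⁷)(1.602×10⁻¹⁹)(3.15×10⁻³)) ≈ 1.32×10⁻⁷ V.

V_H ≈ 1.32×10⁻⁷ V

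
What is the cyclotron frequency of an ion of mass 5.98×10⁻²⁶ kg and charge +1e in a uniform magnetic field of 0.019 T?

f = |q|B/(2πm).
f = (1.602×10⁻¹⁹)(0.019)/(2π·5.98×10⁻²⁶) ≈ 8100 Hz.

f ≈ 8100 Hz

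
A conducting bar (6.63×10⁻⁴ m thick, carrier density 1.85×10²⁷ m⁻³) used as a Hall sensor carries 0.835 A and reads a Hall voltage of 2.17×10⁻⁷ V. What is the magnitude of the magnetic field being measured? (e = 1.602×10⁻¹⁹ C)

From V_H = IB/(n e t), B = V_H n e t / I.
B = (2.17×10⁻⁷)(1.85×10²⁷)(1.602×10⁻¹⁹)(6.63×10⁻⁴)/0.835 ≈ 0.0511 T.

B ≈ 0.0511 T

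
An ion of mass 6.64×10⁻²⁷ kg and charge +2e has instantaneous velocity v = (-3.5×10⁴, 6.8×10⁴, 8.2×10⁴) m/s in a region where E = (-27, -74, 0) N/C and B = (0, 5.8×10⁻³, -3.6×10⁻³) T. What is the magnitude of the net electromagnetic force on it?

|F| ≈ 2.56×10⁻¹⁶ N

v×B = (-720, -126, -203) N/C.
E + v×B = (-747, -200, -203) N/C.
F = q(E + v×B) = (3.204×10⁻¹⁹ C)·(-747, -200, -203) = (-2.39×10⁻¹⁶, -6.41×10⁻¹⁷, -6.50×10⁻¹⁷) N.
|F| = 2.56×10⁻¹⁶ N.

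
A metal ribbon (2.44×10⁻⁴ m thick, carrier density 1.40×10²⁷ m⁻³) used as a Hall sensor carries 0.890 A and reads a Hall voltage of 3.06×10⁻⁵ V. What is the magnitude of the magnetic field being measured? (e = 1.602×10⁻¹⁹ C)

B ≈ 1.88 T

From V_H = IB/(n e t), B = V_H n e t / I.
B = (3.06×10⁻⁵)(1.40×10²⁷)(1.602×10⁻¹⁹)(2.44×10⁻⁴)/0.890 ≈ 1.88 T.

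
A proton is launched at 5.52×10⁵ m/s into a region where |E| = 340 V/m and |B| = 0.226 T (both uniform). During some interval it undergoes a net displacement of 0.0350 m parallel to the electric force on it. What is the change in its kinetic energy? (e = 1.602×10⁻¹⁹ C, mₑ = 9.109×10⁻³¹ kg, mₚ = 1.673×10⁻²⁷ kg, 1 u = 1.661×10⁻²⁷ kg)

ΔKE ≈ 1.91×10⁻¹⁸ J

The magnetic force is always ⟂ v and does no work; only the electric force changes KE.
ΔKE = F_E · d = |q|E d = (1.602×10⁻¹⁹)(340)(0.0350) ≈ 1.91×10⁻¹⁸ J.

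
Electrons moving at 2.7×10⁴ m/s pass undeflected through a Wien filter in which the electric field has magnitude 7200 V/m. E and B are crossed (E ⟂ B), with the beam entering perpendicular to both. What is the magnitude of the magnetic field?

B = 0.27 T

Balance of forces in the selector: qE = qvB ⇒ B = E/v.
B = 7200/2.7×10⁴ = 0.27 T.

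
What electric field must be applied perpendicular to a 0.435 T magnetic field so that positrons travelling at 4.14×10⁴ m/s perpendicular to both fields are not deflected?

E = 1.80×10⁴ V/m

For straight-line motion qE = qvB, so E = vB.
E = 4.14×10⁴ × 0.435 = 1.80×10⁴ V/m.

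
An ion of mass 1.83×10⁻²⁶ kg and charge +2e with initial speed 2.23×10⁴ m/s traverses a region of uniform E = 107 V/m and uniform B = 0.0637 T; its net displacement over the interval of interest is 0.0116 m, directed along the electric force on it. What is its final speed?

v_f ≈ 2.33×10⁴ m/s

B does no work; ΔKE = |q|E d.
½mv_f² = ½mv₀² + |q|Ed = ½(1.83×10⁻²⁶)(2.23×10⁴)² + (3.204×10⁻¹⁹)(107)(0.0116) ≈ 4.550×10⁻¹⁸ J + 3.977×10⁻¹⁹ J ≈ 4.948×10⁻¹⁸ J.
v_f = √(2·4.948×10⁻¹⁸/1.83×10⁻²⁶) ≈ 2.33×10⁴ m/s.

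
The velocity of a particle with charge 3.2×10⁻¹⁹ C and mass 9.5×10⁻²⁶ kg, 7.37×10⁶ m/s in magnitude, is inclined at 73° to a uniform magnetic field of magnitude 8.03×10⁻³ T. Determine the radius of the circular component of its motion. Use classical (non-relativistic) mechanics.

v⊥ = v sinθ = 7.37×10⁶·sin73° ≈ 7.048×10⁶ m/s.
r = m v⊥/(|q|B) = (9.5×10⁻²⁶)(7.048×10⁶)/((3.2×10⁻¹⁹)(8.03×10⁻³)) ≈ 261 m.

r ≈ 261 m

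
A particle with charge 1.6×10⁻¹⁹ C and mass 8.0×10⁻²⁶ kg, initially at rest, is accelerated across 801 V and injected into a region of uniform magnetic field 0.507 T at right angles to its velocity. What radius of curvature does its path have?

Acceleration: |q|V = ½mv² ⇒ v = √(2|q|V/m) = √(2·1.6×10⁻¹⁹·801/8.0×10⁻²⁶) ≈ 5.660×10⁴ m/s.
In the field: r = mv/(|q|B) = (8.0×10⁻²⁶)(5.660×10⁴)/((1.6×10⁻¹⁹)(0.507)) ≈ 0.0558 m.

r ≈ 0.0558 m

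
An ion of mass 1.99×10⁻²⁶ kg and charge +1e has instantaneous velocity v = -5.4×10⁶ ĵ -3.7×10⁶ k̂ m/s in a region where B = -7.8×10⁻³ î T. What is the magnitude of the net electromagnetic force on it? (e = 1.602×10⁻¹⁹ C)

v×B = (0, 2.89×10⁴, -4.21×10⁴) N/C.
F = q v×B = (1.602×10⁻¹⁹ C)·(0, 2.89×10⁴, -4.21×10⁴) = (0, 4.62×10⁻¹⁵, -6.75×10⁻¹⁵) N.
|F| = 8.18×10⁻¹⁵ N.

|F| ≈ 8.18×10⁻¹⁵ N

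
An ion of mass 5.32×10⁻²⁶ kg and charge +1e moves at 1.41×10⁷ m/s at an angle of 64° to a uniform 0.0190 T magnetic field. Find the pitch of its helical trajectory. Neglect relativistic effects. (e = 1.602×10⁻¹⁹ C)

v∥ = v cosθ = 1.41×10⁷·cos64° ≈ 6.181×10⁶ m/s.
T = 2πm/(|q|B) = 2π(5.32×10⁻²⁶)/((1.602×10⁻¹⁹)(0.0190)) ≈ 1.098×10⁻⁴ s.
pitch = v∥ T = (6.181×10⁶)(1.098×10⁻⁴) ≈ 679 m.

p ≈ 679 m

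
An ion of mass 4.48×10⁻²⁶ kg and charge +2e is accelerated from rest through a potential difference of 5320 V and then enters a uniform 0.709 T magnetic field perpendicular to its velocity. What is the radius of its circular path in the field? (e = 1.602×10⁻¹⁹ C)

Acceleration: |q|V = ½mv² ⇒ v = √(2|q|V/m) = √(2·3.204×10⁻¹⁹·5320/4.48×10⁻²⁶) ≈ 2.759×10⁵ m/s.
In the field: r = mv/(|q|B) = (4.48×10⁻²⁶)(2.759×10⁵)/((3.204×10⁻¹⁹)(0.709)) ≈ 0.0544 m.

r ≈ 0.0544 m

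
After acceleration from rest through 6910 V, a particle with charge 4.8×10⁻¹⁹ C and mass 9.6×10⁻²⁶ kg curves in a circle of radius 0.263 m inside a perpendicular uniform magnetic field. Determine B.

B ≈ 0.200 T

v = √(2|q|V/m) = √(2·4.8×10⁻¹⁹·6910/9.6×10⁻²⁶) ≈ 2.629×10⁵ m/s.
B = mv/(|q|r) = (9.6×10⁻²⁶)(2.629×10⁵)/((4.8×10⁻¹⁹)(0.263)) ≈ 0.200 T.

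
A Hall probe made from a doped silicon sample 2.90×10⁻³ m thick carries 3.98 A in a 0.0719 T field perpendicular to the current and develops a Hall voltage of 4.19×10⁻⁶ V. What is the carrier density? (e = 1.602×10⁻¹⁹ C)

n ≈ 1.47×10²⁶ m⁻³

From V_H = IB/(n e t), n = IB/(V_H e t).
n = (3.98)(0.0719)/((4.19×10⁻⁶)(1.602×10⁻¹⁹)(2.90×10⁻³)) ≈ 1.47×10²⁶ m⁻³.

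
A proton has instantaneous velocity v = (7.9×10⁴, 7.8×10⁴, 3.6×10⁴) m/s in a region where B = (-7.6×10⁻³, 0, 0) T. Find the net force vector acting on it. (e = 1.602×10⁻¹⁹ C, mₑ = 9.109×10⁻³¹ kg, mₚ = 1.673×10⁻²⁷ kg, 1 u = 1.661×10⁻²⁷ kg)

v×B = (0, -274, 593) N/C.
F = q v×B = (1.602×10⁻¹⁹ C)·(0, -274, 593) = (0, -4.38×10⁻¹⁷, 9.50×10⁻¹⁷) N.

F ≈ (0, -4.38×10⁻¹⁷, 9.50×10⁻¹⁷) N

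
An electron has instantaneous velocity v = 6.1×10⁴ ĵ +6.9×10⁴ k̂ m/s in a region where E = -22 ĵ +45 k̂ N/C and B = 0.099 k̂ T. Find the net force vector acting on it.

F ≈ (-9.67×10⁻¹⁶, 3.52×10⁻¹⁸, -7.21×10⁻¹⁸) N

v×B = (6040, 0, 0) N/C.
E + v×B = (6040, -22.0, 45.0) N/C.
F = q(E + v×B) = (−1.602×10⁻¹⁹ C)·(6040, -22.0, 45.0) = (-9.67×10⁻¹⁶, 3.52×10⁻¹⁸, -7.21×10⁻¹⁸) N.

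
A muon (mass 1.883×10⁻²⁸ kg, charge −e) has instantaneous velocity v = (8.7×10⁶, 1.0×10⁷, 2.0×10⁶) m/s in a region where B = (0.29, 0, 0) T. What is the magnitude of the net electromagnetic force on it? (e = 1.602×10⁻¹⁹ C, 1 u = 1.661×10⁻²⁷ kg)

|F| ≈ 4.74×10⁻¹³ N

v×B = (0, 5.80×10⁵, -2.90×10⁶) N/C.
F = q v×B = (−1.602×10⁻¹⁹ C)·(0, 5.80×10⁵, -2.90×10⁶) = (0, -9.29×10⁻¹⁴, 4.65×10⁻¹³) N.
|F| = 4.74×10⁻¹³ N.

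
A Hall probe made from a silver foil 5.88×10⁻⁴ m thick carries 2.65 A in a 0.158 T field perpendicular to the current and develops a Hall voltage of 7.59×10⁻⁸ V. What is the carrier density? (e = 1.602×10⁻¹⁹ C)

From V_H = IB/(n e t), n = IB/(V_H e t).
n = (2.65)(0.158)/((7.59×10⁻⁸)(1.602×10⁻¹⁹)(5.88×10⁻⁴)) ≈ 5.86×10²⁸ m⁻³.

n ≈ 5.86×10²⁸ m⁻³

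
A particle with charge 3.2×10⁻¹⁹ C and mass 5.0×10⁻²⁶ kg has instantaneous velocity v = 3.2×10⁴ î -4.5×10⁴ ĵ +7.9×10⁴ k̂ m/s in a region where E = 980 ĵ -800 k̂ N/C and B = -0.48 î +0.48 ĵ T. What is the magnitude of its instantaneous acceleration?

v×B = (-3.79×10⁴, -3.79×10⁴, -6240) N/C.
E + v×B = (-3.79×10⁴, -3.69×10⁴, -7040) N/C.
F = q(E + v×B) = (3.2×10⁻¹⁹ C)·(-3.79×10⁴, -3.69×10⁴, -7040) = (-1.21×10⁻¹⁴, -1.18×10⁻¹⁴, -2.25×10⁻¹⁵) N.
|a| = |F|/m = 1.709×10⁻¹⁴/5.0×10⁻²⁶ ≈ 3.42×10¹¹ m/s².

|a| ≈ 3.42×10¹¹ m/s²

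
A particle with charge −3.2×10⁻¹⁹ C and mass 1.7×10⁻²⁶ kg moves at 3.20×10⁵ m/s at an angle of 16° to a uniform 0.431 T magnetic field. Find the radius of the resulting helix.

v⊥ = v sinθ = 3.20×10⁵·sin16° ≈ 8.820×10⁴ m/s.
r = m v⊥/(|q|B) = (1.7×10⁻²⁶)(8.820×10⁴)/((3.2×10⁻¹⁹)(0.431)) ≈ 0.0109 m.

r ≈ 0.0109 m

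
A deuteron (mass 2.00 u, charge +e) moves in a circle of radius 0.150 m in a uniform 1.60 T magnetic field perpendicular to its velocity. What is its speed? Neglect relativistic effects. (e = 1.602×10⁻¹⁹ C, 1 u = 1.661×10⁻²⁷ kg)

From |q|vB = mv²/r, v = |q|Br/m.
v = (1.602×10⁻¹⁹)(1.60)(0.150)/3.322×10⁻²⁷ ≈ 1.16×10⁷ m/s.

v ≈ 1.16×10⁷ m/s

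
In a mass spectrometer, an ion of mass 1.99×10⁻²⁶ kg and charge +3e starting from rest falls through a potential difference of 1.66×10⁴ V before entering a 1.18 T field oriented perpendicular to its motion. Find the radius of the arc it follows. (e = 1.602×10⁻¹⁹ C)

r ≈ 0.0314 m

Acceleration: |q|V = ½mv² ⇒ v = √(2|q|V/m) = √(2·4.806×10⁻¹⁹·1.66×10⁴/1.99×10⁻²⁶) ≈ 8.954×10⁵ m/s.
In the field: r = mv/(|q|B) = (1.99×10⁻²⁶)(8.954×10⁵)/((4.806×10⁻¹⁹)(1.18)) ≈ 0.0314 m.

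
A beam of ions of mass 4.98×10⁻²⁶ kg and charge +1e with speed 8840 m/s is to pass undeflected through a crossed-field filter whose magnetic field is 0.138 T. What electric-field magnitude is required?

E = 1220 V/m

For straight-line motion qE = qvB, so E = vB.
E = 8840 × 0.138 = 1220 V/m.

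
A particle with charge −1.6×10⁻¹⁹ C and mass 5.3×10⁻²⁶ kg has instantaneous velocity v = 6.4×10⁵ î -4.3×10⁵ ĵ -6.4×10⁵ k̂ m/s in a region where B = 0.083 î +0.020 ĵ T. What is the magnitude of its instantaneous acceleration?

v×B = (1.28×10⁴, -5.31×10⁴, 4.85×10⁴) N/C.
F = q v×B = (−1.6×10⁻¹⁹ C)·(1.28×10⁴, -5.31×10⁴, 4.85×10⁴) = (-2.05×10⁻¹⁵, 8.50×10⁻¹⁵, -7.76×10⁻¹⁵) N.
|a| = |F|/m = 1.169×10⁻¹⁴/5.3×10⁻²⁶ ≈ 2.21×10¹¹ m/s².

|a| ≈ 2.21×10¹¹ m/s²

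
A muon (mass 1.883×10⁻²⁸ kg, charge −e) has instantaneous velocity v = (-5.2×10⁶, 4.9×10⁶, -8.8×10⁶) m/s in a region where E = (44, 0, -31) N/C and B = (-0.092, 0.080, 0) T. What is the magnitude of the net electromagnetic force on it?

|F| ≈ 1.72×10⁻¹³ N

v×B = (7.04×10⁵, 8.10×10⁵, 3.48×10⁴) N/C.
E + v×B = (7.04×10⁵, 8.10×10⁵, 3.48×10⁴) N/C.
F = q(E + v×B) = (−1.602×10⁻¹⁹ C)·(7.04×10⁵, 8.10×10⁵, 3.48×10⁴) = (-1.13×10⁻¹³, -1.30×10⁻¹³, -5.57×10⁻¹⁵) N.
|F| = 1.72×10⁻¹³ N.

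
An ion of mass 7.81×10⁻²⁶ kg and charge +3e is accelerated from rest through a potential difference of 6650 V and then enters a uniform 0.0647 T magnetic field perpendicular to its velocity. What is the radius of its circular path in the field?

Acceleration: |q|V = ½mv² ⇒ v = √(2|q|V/m) = √(2·4.806×10⁻¹⁹·6650/7.81×10⁻²⁶) ≈ 2.861×10⁵ m/s.
In the field: r = mv/(|q|B) = (7.81×10⁻²⁶)(2.861×10⁵)/((4.806×10⁻¹⁹)(0.0647)) ≈ 0.719 m.

r ≈ 0.719 m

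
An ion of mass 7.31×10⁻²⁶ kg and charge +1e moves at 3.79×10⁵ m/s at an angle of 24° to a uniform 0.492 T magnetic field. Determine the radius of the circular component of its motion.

v⊥ = v sinθ = 3.79×10⁵·sin24° ≈ 1.542×10⁵ m/s.
r = m v⊥/(|q|B) = (7.31×10⁻²⁶)(1.542×10⁵)/((1.602×10⁻¹⁹)(0.492)) ≈ 0.143 m.

r ≈ 0.143 m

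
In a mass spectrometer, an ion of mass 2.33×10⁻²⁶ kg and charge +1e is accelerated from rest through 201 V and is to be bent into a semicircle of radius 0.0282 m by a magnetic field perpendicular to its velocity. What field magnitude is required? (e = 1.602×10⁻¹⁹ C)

v = √(2|q|V/m) = √(2·1.602×10⁻¹⁹·201/2.33×10⁻²⁶) ≈ 5.257×10⁴ m/s.
B = mv/(|q|r) = (2.33×10⁻²⁶)(5.257×10⁴)/((1.602×10⁻¹⁹)(0.0282)) ≈ 0.271 T.

B ≈ 0.271 T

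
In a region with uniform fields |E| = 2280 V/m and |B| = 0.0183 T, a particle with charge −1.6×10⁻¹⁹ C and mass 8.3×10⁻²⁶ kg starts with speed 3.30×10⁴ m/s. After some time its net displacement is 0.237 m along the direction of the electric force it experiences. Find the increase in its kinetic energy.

ΔKE ≈ 8.65×10⁻¹⁷ J

The magnetic force is always ⟂ v and does no work; only the electric force changes KE.
ΔKE = F_E · d = |q|E d = (1.6×10⁻¹⁹)(2280)(0.237) ≈ 8.65×10⁻¹⁷ J.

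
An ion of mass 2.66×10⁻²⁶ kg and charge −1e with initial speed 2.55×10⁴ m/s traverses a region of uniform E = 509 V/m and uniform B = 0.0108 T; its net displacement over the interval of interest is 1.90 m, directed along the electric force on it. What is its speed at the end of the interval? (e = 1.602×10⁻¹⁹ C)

B does no work; ΔKE = |q|E d.
½mv_f² = ½mv₀² + |q|Ed = ½(2.66×10⁻²⁶)(2.55×10⁴)² + (1.602×10⁻¹⁹)(509)(1.90) ≈ 8.648×10⁻¹⁸ J + 1.549×10⁻¹⁶ J ≈ 1.636×10⁻¹⁶ J.
v_f = √(2·1.636×10⁻¹⁶/2.66×10⁻²⁶) ≈ 1.11×10⁵ m/s.

v_f ≈ 1.11×10⁵ m/s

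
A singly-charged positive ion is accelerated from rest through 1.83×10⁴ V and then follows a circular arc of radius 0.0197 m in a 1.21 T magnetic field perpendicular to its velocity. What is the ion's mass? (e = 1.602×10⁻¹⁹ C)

Combine |q|V = ½mv² and r = mv/(|q|B): eliminate v to get m = qB²r²/(2V).
m = (1.602×10⁻¹⁹)(1.21)²(0.0197)²/(2·1.83×10⁴) ≈ 2.49×10⁻²⁷ kg.

m ≈ 2.49×10⁻²⁷ kg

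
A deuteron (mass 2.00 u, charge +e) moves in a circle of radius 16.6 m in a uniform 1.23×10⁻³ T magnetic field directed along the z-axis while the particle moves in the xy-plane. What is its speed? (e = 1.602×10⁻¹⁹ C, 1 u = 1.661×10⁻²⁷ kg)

v ≈ 9.85×10⁵ m/s

From |q|vB = mv²/r, v = |q|Br/m.
v = (1.602×10⁻¹⁹)(1.23×10⁻³)(16.6)/3.322×10⁻²⁷ ≈ 9.85×10⁵ m/s.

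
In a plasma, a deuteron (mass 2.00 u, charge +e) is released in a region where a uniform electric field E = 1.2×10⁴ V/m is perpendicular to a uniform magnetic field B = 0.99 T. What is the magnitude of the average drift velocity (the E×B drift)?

v_d ≈ 1.2×10⁴ m/s

In crossed fields the guiding centre drifts at v_d = |E×B|/B² = E/B, independent of charge and mass.
v_d = 1.2×10⁴/0.99 = 1.2×10⁴ m/s.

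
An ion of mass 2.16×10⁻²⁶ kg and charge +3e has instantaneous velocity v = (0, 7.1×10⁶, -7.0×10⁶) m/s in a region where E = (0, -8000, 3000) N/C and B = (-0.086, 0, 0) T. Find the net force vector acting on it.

v×B = (0, 6.02×10⁵, 6.11×10⁵) N/C.
E + v×B = (0, 5.94×10⁵, 6.14×10⁵) N/C.
F = q(E + v×B) = (4.806×10⁻¹⁹ C)·(0, 5.94×10⁵, 6.14×10⁵) = (0, 2.85×10⁻¹³, 2.95×10⁻¹³) N.

F ≈ (0, 2.85×10⁻¹³, 2.95×10⁻¹³) N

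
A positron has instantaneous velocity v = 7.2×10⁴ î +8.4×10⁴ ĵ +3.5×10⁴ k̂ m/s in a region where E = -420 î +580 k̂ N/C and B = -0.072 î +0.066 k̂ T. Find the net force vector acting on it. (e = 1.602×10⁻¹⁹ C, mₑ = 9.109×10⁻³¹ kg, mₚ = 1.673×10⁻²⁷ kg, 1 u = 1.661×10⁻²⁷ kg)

v×B = (5540, -7270, 6050) N/C.
E + v×B = (5120, -7270, 6630) N/C.
F = q(E + v×B) = (1.602×10⁻¹⁹ C)·(5120, -7270, 6630) = (8.21×10⁻¹⁶, -1.16×10⁻¹⁵, 1.06×10⁻¹⁵) N.

F ≈ (8.21×10⁻¹⁶, -1.16×10⁻¹⁵, 1.06×10⁻¹⁵) N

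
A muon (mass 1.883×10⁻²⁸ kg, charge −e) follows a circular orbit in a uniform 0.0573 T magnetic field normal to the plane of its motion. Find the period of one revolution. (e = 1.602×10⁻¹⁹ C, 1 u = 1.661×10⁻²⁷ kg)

The cyclotron period depends only on m, q, B: T = 2πm/(|q|B).
T = 2π(1.883×10⁻²⁸)/((1.602×10⁻¹⁹)(0.0573)) ≈ 1.29×10⁻⁷ s.

T ≈ 1.29×10⁻⁷ s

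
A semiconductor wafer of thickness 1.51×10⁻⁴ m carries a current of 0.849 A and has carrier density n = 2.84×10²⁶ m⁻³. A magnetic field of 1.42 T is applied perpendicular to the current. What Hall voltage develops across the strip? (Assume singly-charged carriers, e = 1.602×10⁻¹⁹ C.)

V_H = IB/(n e t).
V_H = (0.849)(1.42)/((2.84×10²⁶)(1.602×10⁻¹⁹)(1.51×10⁻⁴)) ≈ 1.75×10⁻⁴ V.

V_H ≈ 1.75×10⁻⁴ V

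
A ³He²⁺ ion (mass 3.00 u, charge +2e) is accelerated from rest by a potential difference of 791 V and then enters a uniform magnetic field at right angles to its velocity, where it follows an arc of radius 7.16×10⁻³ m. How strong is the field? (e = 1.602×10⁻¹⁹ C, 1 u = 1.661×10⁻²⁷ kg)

v = √(2|q|V/m) = √(2·3.204×10⁻¹⁹·791/4.983×10⁻²⁷) ≈ 3.189×10⁵ m/s.
B = mv/(|q|r) = (4.983×10⁻²⁷)(3.189×10⁵)/((3.204×10⁻¹⁹)(7.16×10⁻³)) ≈ 0.693 T.

B ≈ 0.693 T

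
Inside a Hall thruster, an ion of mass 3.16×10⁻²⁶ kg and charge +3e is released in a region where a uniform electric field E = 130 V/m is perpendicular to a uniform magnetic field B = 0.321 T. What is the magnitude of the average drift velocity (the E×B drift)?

v_d ≈ 405 m/s

In crossed fields the guiding centre drifts at v_d = |E×B|/B² = E/B, independent of charge and mass.
v_d = 130/0.321 = 405 m/s.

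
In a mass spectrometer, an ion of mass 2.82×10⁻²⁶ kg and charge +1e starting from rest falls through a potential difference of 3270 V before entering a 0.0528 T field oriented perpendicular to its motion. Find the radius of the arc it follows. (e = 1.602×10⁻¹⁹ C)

Acceleration: |q|V = ½mv² ⇒ v = √(2|q|V/m) = √(2·1.602×10⁻¹⁹·3270/2.82×10⁻²⁶) ≈ 1.928×10⁵ m/s.
In the field: r = mv/(|q|B) = (2.82×10⁻²⁶)(1.928×10⁵)/((1.602×10⁻¹⁹)(0.0528)) ≈ 0.643 m.

r ≈ 0.643 m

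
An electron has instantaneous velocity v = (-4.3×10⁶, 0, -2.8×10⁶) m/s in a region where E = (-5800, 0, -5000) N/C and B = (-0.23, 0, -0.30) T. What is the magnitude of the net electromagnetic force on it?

|F| ≈ 1.03×10⁻¹³ N

v×B = (0, -6.46×10⁵, 0) N/C.
E + v×B = (-5800, -6.46×10⁵, -5000) N/C.
F = q(E + v×B) = (−1.602×10⁻¹⁹ C)·(-5800, -6.46×10⁵, -5000) = (9.29×10⁻¹⁶, 1.03×10⁻¹³, 8.01×10⁻¹⁶) N.
|F| = 1.03×10⁻¹³ N.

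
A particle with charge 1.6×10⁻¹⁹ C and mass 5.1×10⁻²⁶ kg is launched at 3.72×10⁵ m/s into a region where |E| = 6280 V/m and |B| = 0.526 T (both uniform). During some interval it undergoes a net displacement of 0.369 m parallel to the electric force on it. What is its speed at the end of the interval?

v_f ≈ 3.91×10⁵ m/s

B does no work; ΔKE = |q|E d.
½mv_f² = ½mv₀² + |q|Ed = ½(5.1×10⁻²⁶)(3.72×10⁵)² + (1.6×10⁻¹⁹)(6280)(0.369) ≈ 3.529×10⁻¹⁵ J + 3.708×10⁻¹⁶ J ≈ 3.900×10⁻¹⁵ J.
v_f = √(2·3.900×10⁻¹⁵/5.1×10⁻²⁶) ≈ 3.91×10⁵ m/s.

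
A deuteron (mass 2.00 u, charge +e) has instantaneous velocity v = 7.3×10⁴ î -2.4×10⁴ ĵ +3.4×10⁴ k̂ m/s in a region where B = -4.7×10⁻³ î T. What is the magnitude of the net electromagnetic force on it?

v×B = (0, -160, -113) N/C.
F = q v×B = (1.602×10⁻¹⁹ C)·(0, -160, -113) = (0, -2.56×10⁻¹⁷, -1.81×10⁻¹⁷) N.
|F| = 3.13×10⁻¹⁷ N.

|F| ≈ 3.13×10⁻¹⁷ N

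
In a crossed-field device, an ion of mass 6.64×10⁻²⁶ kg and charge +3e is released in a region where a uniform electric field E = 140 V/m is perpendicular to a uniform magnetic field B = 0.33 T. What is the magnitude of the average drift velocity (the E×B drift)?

v_d ≈ 420 m/s

The steady drift has the magnetic force balancing the electric force, so v_d = E/B.
v_d = 140/0.33 = 420 m/s.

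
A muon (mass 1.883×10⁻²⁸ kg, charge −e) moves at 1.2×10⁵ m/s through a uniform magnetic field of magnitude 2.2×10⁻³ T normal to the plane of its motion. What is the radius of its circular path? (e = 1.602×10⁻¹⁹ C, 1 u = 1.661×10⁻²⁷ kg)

The magnetic force provides the centripetal force: |q|vB = mv²/r.
r = mv/(|q|B) = (1.883×10⁻²⁸)(1.2×10⁵)/((1.602×10⁻¹⁹)(2.2×10⁻³)) ≈ 0.064 m.

r ≈ 0.064 m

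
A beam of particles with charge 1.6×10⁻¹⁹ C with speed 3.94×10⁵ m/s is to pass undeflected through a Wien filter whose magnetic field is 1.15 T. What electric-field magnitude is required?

E = 4.53×10⁵ V/m

For straight-line motion qE = qvB, so E = vB.
E = 3.94×10⁵ × 1.15 = 4.53×10⁵ V/m.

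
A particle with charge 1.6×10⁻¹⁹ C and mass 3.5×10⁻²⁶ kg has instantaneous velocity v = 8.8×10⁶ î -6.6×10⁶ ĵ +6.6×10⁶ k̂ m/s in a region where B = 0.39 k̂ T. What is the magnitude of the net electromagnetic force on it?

|F| ≈ 6.86×10⁻¹³ N

v×B = (-2.57×10⁶, -3.43×10⁶, 0) N/C.
F = q v×B = (1.6×10⁻¹⁹ C)·(-2.57×10⁶, -3.43×10⁶, 0) = (-4.12×10⁻¹³, -5.49×10⁻¹³, 0) N.
|F| = 6.86×10⁻¹³ N.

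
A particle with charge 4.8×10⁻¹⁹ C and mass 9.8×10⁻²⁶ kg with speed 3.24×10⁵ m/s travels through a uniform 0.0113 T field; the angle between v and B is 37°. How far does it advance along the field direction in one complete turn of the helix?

v∥ = v cosθ = 3.24×10⁵·cos37° ≈ 2.588×10⁵ m/s.
T = 2πm/(|q|B) = 2π(9.8×10⁻²⁶)/((4.8×10⁻¹⁹)(0.0113)) ≈ 1.135×10⁻⁴ s.
pitch = v∥ T = (2.588×10⁵)(1.135×10⁻⁴) ≈ 29.4 m.

p ≈ 29.4 m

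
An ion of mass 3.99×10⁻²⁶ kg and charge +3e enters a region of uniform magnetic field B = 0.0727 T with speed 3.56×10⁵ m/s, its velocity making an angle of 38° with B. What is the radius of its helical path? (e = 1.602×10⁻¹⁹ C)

r ≈ 0.250 m

v⊥ = v sinθ = 3.56×10⁵·sin38° ≈ 2.192×10⁵ m/s.
r = m v⊥/(|q|B) = (3.99×10⁻²⁶)(2.192×10⁵)/((4.806×10⁻¹⁹)(0.0727)) ≈ 0.250 m.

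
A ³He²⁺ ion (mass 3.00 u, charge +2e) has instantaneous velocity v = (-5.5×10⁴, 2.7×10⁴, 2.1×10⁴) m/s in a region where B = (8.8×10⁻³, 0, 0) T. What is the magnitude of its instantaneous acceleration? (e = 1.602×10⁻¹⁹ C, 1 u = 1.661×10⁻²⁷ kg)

v×B = (0, 185, -238) N/C.
F = q v×B = (3.204×10⁻¹⁹ C)·(0, 185, -238) = (0, 5.92×10⁻¹⁷, -7.61×10⁻¹⁷) N.
|a| = |F|/m = 9.644×10⁻¹⁷/4.983×10⁻²⁷ ≈ 1.94×10¹⁰ m/s².

|a| ≈ 1.94×10¹⁰ m/s²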